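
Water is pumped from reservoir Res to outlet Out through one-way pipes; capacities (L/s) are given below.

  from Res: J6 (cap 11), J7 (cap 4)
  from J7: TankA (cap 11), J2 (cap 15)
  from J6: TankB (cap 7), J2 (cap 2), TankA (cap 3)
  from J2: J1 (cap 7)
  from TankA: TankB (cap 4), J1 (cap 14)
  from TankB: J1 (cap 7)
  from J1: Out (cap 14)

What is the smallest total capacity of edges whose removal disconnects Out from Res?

14

Augment Res→J7→J2→J1→Out: bottleneck 4, flow now 4.
Augment Res→J6→J2→J1→Out: bottleneck 2, flow now 6.
Augment Res→J6→TankA→J1→Out: bottleneck 3, flow now 9.
Augment Res→J6→TankB→J1→Out: bottleneck 5, flow now 14.
No augmenting path remains; maximum flow = 14.
By max-flow min-cut, the minimum cut capacity equals the max flow.
In the residual graph, reachable from Res: {Res, J7, J6, J2, TankA, TankB, J1}.
Min-cut edges: J1→Out (14); capacity 14 = 14.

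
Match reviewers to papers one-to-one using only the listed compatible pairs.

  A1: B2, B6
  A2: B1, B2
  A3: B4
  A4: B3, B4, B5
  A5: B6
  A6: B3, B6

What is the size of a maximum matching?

6

Unit-capacity flow: source→left, listed edges, right→sink; max matching = max flow.
Augmenting path A1→B2 (+1); matched 1.
Augmenting path A2→B1 (+1); matched 2.
Augmenting path A3→B4 (+1); matched 3.
Augmenting path A4→B3 (+1); matched 4.
Augmenting path A5→B6 (+1); matched 5.
Augmenting path A6→B3→A4→B5 (+1); matched 6.
No augmenting path remains; maximum matching = 6.
König certificate: {A1, A2, A3, A4, A5, A6} is a vertex cover of size 6 (every listed pair touches it), so no matching can be larger.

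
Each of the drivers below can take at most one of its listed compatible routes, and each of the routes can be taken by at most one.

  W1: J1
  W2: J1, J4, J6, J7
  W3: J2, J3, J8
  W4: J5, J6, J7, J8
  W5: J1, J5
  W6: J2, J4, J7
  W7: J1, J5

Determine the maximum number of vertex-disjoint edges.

Unit-capacity flow: source→left, listed edges, right→sink; max matching = max flow.
Augmenting path W1→J1 (+1); matched 1.
Augmenting path W2→J4 (+1); matched 2.
Augmenting path W3→J2 (+1); matched 3.
Augmenting path W4→J5 (+1); matched 4.
Augmenting path W6→J7 (+1); matched 5.
Augmenting path W5→J5→W4→J6 (+1); matched 6.
No augmenting path remains; maximum matching = 6.
König certificate: {W2, W3, W4, W6, J1, J5} is a vertex cover of size 6 (every listed pair touches it), so no matching can be larger.

6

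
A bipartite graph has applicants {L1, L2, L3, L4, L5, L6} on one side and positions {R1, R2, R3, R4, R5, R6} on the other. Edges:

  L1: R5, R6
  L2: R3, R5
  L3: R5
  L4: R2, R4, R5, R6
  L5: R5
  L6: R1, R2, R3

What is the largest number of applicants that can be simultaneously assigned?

Unit-capacity flow: source→left, listed edges, right→sink; max matching = max flow.
Augmenting path L1→R5 (+1); matched 1.
Augmenting path L2→R3 (+1); matched 2.
Augmenting path L4→R2 (+1); matched 3.
Augmenting path L6→R1 (+1); matched 4.
Augmenting path L3→R5→L1→R6 (+1); matched 5.
No augmenting path remains; maximum matching = 5.
König certificate: {L1, L2, L4, L6, R5} is a vertex cover of size 5 (every listed pair touches it), so no matching can be larger.

5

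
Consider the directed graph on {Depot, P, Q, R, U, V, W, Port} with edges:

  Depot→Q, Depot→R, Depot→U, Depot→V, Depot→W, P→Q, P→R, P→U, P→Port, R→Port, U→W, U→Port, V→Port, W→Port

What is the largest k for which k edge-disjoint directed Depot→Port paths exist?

4

Assign every edge capacity 1; by Menger, the answer equals the max flow.
Path Depot→R→Port (+1); total 1.
Path Depot→U→Port (+1); total 2.
Path Depot→V→Port (+1); total 3.
Path Depot→W→Port (+1); total 4.
No residual Depot→Port path; max flow = 4.
Certifying cut of size 4: {Depot→R, Depot→U, Depot→V, Depot→W}.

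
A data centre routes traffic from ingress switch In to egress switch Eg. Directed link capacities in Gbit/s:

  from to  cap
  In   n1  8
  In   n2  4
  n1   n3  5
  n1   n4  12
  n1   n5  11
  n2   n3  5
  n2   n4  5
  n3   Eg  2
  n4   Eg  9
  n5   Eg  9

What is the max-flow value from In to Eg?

12

Augment In→n1→n3→Eg: bottleneck 2, flow now 2.
Augment In→n1→n4→Eg: bottleneck 6, flow now 8.
Augment In→n2→n4→Eg: bottleneck 3, flow now 11.
Augment In→n2→n3→n1→n5→Eg: bottleneck 1, flow now 12. (uses reverse residual edge)
No augmenting path remains; maximum flow = 12.
In the residual graph, reachable from In: {In}.
Min-cut edges: In→n1 (8), In→n2 (4); capacity 8 + 4 = 12.
This cut is saturated, so no flow can exceed 12.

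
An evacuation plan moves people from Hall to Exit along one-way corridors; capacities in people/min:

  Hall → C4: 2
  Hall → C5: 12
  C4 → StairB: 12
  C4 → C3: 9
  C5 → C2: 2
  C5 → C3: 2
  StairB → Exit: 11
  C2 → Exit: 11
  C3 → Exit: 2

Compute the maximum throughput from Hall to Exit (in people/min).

Augment Hall→C4→StairB→Exit: bottleneck 2, flow now 2.
Augment Hall→C5→C2→Exit: bottleneck 2, flow now 4.
Augment Hall→C5→C3→Exit: bottleneck 2, flow now 6.
No augmenting path remains; maximum flow = 6.
In the residual graph, reachable from Hall: {Hall, C5}.
Min-cut edges: Hall→C4 (2), C5→C2 (2), C5→C3 (2); capacity 2 + 2 + 2 = 6.
This cut is saturated, so no flow can exceed 6.

6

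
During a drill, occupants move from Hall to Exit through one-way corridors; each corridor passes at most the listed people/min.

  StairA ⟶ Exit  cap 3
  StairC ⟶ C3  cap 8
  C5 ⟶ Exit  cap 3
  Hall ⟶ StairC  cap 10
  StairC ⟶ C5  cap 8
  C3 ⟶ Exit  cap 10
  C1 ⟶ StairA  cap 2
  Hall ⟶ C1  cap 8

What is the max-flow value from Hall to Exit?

12

Augment Hall→StairC→C5→Exit: bottleneck 3, flow now 3.
Augment Hall→StairC→C3→Exit: bottleneck 7, flow now 10.
Augment Hall→C1→StairA→Exit: bottleneck 2, flow now 12.
No augmenting path remains; maximum flow = 12.
In the residual graph, reachable from Hall: {Hall, C1}.
Min-cut edges: Hall→StairC (10), C1→StairA (2); capacity 10 + 2 = 12.
This cut is saturated, so no flow can exceed 12.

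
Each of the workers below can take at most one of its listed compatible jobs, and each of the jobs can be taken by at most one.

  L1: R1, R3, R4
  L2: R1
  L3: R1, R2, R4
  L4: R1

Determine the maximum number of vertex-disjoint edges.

3

Unit-capacity flow: source→left, listed edges, right→sink; max matching = max flow.
Augmenting path L1→R1 (+1); matched 1.
Augmenting path L3→R2 (+1); matched 2.
Augmenting path L2→R1→L1→R3 (+1); matched 3.
No augmenting path remains; maximum matching = 3.
König certificate: {L1, L3, R1} is a vertex cover of size 3 (every listed pair touches it), so no matching can be larger.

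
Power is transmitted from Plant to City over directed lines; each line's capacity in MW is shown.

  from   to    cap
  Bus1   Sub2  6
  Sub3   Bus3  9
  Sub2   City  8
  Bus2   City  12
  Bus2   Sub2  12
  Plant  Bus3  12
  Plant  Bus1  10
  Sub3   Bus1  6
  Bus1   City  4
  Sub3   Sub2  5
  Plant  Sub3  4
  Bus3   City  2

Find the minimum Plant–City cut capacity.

Augment Plant→Bus3→City: bottleneck 2, flow now 2.
Augment Plant→Bus1→City: bottleneck 4, flow now 6.
Augment Plant→Sub3→Sub2→City: bottleneck 4, flow now 10.
Augment Plant→Bus1→Sub2→City: bottleneck 4, flow now 14.
No augmenting path remains; maximum flow = 14.
By max-flow min-cut, the minimum cut capacity equals the max flow.
In the residual graph, reachable from Plant: {Plant, Sub3, Bus3, Bus1, Sub2}.
Min-cut edges: Bus3→City (2), Bus1→City (4), Sub2→City (8); capacity 2 + 4 + 8 = 14.

14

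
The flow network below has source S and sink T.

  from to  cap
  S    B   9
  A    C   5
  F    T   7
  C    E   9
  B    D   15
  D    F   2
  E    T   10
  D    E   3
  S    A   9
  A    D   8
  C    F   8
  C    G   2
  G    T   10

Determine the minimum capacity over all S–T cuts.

10

Augment S→A→C→E→T: bottleneck 5, flow now 5.
Augment S→A→D→E→T: bottleneck 3, flow now 8.
Augment S→A→D→F→T: bottleneck 1, flow now 9.
Augment S→B→D→F→T: bottleneck 1, flow now 10.
No augmenting path remains; maximum flow = 10.
By max-flow min-cut, the minimum cut capacity equals the max flow.
In the residual graph, reachable from S: {S, A, B, D}.
Min-cut edges: A→C (5), D→E (3), D→F (2); capacity 5 + 3 + 2 = 10.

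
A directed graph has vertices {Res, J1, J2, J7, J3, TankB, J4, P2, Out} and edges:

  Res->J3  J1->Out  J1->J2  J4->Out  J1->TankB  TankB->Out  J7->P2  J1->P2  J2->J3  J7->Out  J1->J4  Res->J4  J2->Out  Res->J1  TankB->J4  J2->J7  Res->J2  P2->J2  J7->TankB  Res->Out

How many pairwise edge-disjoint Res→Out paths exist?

4

Assign every edge capacity 1; by Menger, the answer equals the max flow.
Path Res→Out (+1); total 1.
Path Res→J1→Out (+1); total 2.
Path Res→J2→Out (+1); total 3.
Path Res→J4→Out (+1); total 4.
No residual Res→Out path; max flow = 4.
Certifying cut of size 4: {Res→J1, Res→J2, Res→J4, Res→Out}.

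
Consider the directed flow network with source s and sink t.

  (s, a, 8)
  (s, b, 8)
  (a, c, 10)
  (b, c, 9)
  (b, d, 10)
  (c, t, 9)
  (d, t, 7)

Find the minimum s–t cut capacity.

16

Augment s→a→c→t: bottleneck 8, flow now 8.
Augment s→b→c→t: bottleneck 1, flow now 9.
Augment s→b→d→t: bottleneck 7, flow now 16.
No augmenting path remains; maximum flow = 16.
By max-flow min-cut, the minimum cut capacity equals the max flow.
In the residual graph, reachable from s: {s}.
Min-cut edges: s→a (8), s→b (8); capacity 8 + 8 = 16.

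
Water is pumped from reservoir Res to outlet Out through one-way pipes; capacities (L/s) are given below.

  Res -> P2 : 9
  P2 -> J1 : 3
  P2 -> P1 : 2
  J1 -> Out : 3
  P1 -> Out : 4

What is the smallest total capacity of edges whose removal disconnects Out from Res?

Augment Res→P2→J1→Out: bottleneck 3, flow now 3.
Augment Res→P2→P1→Out: bottleneck 2, flow now 5.
No augmenting path remains; maximum flow = 5.
By max-flow min-cut, the minimum cut capacity equals the max flow.
In the residual graph, reachable from Res: {Res, P2}.
Min-cut edges: P2→J1 (3), P2→P1 (2); capacity 3 + 2 = 5.

5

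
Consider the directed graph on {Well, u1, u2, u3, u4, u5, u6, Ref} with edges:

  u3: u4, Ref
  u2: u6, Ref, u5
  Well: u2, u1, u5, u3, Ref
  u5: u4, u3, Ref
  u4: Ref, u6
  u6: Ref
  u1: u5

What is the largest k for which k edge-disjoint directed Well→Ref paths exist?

5

Assign every edge capacity 1; by Menger, the answer equals the max flow.
Path Well→Ref (+1); total 1.
Path Well→u2→Ref (+1); total 2.
Path Well→u3→Ref (+1); total 3.
Path Well→u5→Ref (+1); total 4.
Path Well→u1→u5→u4→Ref (+1); total 5.
No residual Well→Ref path; max flow = 5.
Certifying cut of size 5: {Well→Ref, Well→u1, Well→u2, Well→u3, Well→u5}.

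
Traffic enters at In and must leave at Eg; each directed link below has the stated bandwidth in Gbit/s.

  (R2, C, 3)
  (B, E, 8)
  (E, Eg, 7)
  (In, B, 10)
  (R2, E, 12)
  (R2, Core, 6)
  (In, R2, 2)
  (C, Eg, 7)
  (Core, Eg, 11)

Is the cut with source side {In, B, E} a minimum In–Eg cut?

Given cut capacity: 2 + 7 = 9.
Augment In→B→E→Eg: bottleneck 7, flow now 7.
Augment In→R2→Core→Eg: bottleneck 2, flow now 9.
No augmenting path remains; maximum flow = 9.
Cut capacity 9 equals the max flow, so it is a minimum cut.

Yes — it is a minimum cut (capacity 9).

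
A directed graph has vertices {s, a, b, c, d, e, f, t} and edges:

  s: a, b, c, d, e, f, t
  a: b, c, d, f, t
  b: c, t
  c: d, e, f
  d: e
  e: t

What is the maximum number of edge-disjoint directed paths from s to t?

Assign every edge capacity 1; by Menger, the answer equals the max flow.
Path s→t (+1); total 1.
Path s→a→t (+1); total 2.
Path s→b→t (+1); total 3.
Path s→e→t (+1); total 4.
No residual s→t path; max flow = 4.
Certifying cut of size 4: {e→t, s→a, s→b, s→t}.

4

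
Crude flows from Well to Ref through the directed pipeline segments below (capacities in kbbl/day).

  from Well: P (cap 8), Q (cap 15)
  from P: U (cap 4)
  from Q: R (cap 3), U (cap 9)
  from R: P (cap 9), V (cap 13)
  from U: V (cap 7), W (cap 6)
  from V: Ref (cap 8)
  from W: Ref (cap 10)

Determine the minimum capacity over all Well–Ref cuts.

14

Augment Well→P→U→V→Ref: bottleneck 4, flow now 4.
Augment Well→Q→R→V→Ref: bottleneck 3, flow now 7.
Augment Well→Q→U→V→Ref: bottleneck 1, flow now 8.
Augment Well→Q→U→W→Ref: bottleneck 6, flow now 14.
No augmenting path remains; maximum flow = 14.
By max-flow min-cut, the minimum cut capacity equals the max flow.
In the residual graph, reachable from Well: {Well, P, Q, R, U, V}.
Min-cut edges: U→W (6), V→Ref (8); capacity 6 + 8 = 14.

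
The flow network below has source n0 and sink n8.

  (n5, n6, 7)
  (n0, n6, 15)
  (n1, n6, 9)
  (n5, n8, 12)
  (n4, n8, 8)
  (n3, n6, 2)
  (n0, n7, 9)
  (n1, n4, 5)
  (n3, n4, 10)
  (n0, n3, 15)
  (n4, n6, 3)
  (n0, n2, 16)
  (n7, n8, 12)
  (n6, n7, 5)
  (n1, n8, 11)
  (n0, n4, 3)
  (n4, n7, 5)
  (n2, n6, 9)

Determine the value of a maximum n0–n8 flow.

20

Augment n0→n4→n8: bottleneck 3, flow now 3.
Augment n0→n7→n8: bottleneck 9, flow now 12.
Augment n0→n3→n4→n8: bottleneck 5, flow now 17.
Augment n0→n6→n7→n8: bottleneck 3, flow now 20.
No augmenting path remains; maximum flow = 20.
In the residual graph, reachable from n0: {n0, n2, n3, n4, n6, n7}.
Min-cut edges: n4→n8 (8), n7→n8 (12); capacity 8 + 12 = 20.
This cut is saturated, so no flow can exceed 20.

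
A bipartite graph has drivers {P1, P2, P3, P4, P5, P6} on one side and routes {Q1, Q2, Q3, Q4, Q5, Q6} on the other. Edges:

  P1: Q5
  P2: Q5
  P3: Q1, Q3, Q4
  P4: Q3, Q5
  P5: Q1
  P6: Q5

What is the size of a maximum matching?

4

Unit-capacity flow: source→left, listed edges, right→sink; max matching = max flow.
Augmenting path P1→Q5 (+1); matched 1.
Augmenting path P3→Q1 (+1); matched 2.
Augmenting path P4→Q3 (+1); matched 3.
Augmenting path P5→Q1→P3→Q4 (+1); matched 4.
No augmenting path remains; maximum matching = 4.
König certificate: {P3, P4, P5, Q5} is a vertex cover of size 4 (every listed pair touches it), so no matching can be larger.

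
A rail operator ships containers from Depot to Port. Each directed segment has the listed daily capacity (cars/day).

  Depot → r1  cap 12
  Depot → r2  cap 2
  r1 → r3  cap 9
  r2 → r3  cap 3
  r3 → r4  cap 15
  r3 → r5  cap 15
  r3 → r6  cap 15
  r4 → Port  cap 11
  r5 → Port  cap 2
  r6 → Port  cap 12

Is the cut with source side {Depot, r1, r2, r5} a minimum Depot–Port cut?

Given cut capacity: 9 + 3 + 2 = 14.
Augment Depot→r1→r3→r4→Port: bottleneck 9, flow now 9.
Augment Depot→r2→r3→r4→Port: bottleneck 2, flow now 11.
No augmenting path remains; maximum flow = 11.
In the residual graph, reachable from Depot: {Depot, r1}.
Min-cut edges: Depot→r2 (2), r1→r3 (9); capacity 2 + 9 = 11.
Cut capacity 14 exceeds the max flow 11, so it is not minimum.

No — its capacity is 14, but the minimum cut has capacity 11.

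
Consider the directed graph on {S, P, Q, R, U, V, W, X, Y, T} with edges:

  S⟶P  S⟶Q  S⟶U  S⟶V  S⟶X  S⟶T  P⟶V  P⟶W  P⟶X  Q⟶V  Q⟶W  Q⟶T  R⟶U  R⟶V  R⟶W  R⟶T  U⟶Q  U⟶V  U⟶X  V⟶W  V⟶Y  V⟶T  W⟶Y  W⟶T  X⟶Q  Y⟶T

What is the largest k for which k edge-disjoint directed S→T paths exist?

Assign every edge capacity 1; by Menger, the answer equals the max flow.
Path S→T (+1); total 1.
Path S→Q→T (+1); total 2.
Path S→V→T (+1); total 3.
Path S→P→W→T (+1); total 4.
Path S→U→V→Y→T (+1); total 5.
No residual S→T path; max flow = 5.
Certifying cut of size 5: {Q→T, S→T, V→T, W→T, Y→T}.

5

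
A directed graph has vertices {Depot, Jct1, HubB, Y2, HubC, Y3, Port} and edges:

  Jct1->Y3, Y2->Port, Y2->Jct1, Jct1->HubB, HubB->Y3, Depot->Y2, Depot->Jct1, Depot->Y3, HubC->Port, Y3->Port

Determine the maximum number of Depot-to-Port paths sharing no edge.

Assign every edge capacity 1; by Menger, the answer equals the max flow.
Path Depot→Y2→Port (+1); total 1.
Path Depot→Y3→Port (+1); total 2.
No residual Depot→Port path; max flow = 2.
Certifying cut of size 2: {Depot→Y2, Y3→Port}.

2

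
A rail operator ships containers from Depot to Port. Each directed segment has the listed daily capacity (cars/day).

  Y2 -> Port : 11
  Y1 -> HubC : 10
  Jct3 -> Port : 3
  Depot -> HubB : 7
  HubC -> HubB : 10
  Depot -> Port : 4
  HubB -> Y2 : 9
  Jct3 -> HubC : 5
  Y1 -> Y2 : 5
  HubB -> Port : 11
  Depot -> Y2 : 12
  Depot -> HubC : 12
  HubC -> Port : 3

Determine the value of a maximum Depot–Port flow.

29

Augment Depot→Port: bottleneck 4, flow now 4.
Augment Depot→HubC→Port: bottleneck 3, flow now 7.
Augment Depot→HubB→Port: bottleneck 7, flow now 14.
Augment Depot→Y2→Port: bottleneck 11, flow now 25.
Augment Depot→HubC→HubB→Port: bottleneck 4, flow now 29.
No augmenting path remains; maximum flow = 29.
In the residual graph, reachable from Depot: {Depot, HubC, HubB, Y2}.
Min-cut edges: Depot→Port (4), HubC→Port (3), HubB→Port (11), Y2→Port (11); capacity 4 + 3 + 11 + 11 = 29.
This cut is saturated, so no flow can exceed 29.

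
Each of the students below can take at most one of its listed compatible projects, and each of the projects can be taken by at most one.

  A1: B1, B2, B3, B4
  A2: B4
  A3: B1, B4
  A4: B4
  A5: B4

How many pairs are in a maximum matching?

3

Unit-capacity flow: source→left, listed edges, right→sink; max matching = max flow.
Augmenting path A1→B1 (+1); matched 1.
Augmenting path A2→B4 (+1); matched 2.
Augmenting path A3→B1→A1→B2 (+1); matched 3.
No augmenting path remains; maximum matching = 3.
König certificate: {A1, A3, B4} is a vertex cover of size 3 (every listed pair touches it), so no matching can be larger.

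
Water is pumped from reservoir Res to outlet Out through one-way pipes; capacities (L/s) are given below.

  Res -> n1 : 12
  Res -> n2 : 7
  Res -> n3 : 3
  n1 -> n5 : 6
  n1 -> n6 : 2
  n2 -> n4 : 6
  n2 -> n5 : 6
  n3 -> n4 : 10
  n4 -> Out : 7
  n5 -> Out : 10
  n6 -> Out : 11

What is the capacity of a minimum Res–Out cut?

Augment Res→n1→n5→Out: bottleneck 6, flow now 6.
Augment Res→n1→n6→Out: bottleneck 2, flow now 8.
Augment Res→n2→n4→Out: bottleneck 6, flow now 14.
Augment Res→n2→n5→Out: bottleneck 1, flow now 15.
Augment Res→n3→n4→Out: bottleneck 1, flow now 16.
Augment Res→n3→n4→n2→n5→Out: bottleneck 2, flow now 18. (uses reverse residual edge)
No augmenting path remains; maximum flow = 18.
By max-flow min-cut, the minimum cut capacity equals the max flow.
In the residual graph, reachable from Res: {Res, n1}.
Min-cut edges: Res→n2 (7), Res→n3 (3), n1→n5 (6), n1→n6 (2); capacity 7 + 3 + 6 + 2 = 18.

18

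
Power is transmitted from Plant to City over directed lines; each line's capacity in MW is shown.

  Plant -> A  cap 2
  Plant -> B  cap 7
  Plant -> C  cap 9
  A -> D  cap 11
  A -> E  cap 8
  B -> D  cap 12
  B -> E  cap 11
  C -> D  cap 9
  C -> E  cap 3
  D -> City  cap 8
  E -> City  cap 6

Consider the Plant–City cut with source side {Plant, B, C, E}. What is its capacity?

29

Edges leaving {Plant, B, C, E}: Plant→A (2), B→D (12), C→D (9), E→City (6).
Cut capacity = 2 + 12 + 9 + 6 = 29.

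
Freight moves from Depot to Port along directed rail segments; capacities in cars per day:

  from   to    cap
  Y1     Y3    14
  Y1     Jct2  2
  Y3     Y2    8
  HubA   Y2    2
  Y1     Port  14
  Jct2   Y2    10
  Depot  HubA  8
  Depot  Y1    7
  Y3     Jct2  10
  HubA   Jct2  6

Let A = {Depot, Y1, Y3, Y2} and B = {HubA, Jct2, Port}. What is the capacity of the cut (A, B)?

34

Edges leaving {Depot, Y1, Y3, Y2}: Depot→HubA (8), Y1→Jct2 (2), Y1→Port (14), Y3→Jct2 (10).
Cut capacity = 8 + 2 + 14 + 10 = 34.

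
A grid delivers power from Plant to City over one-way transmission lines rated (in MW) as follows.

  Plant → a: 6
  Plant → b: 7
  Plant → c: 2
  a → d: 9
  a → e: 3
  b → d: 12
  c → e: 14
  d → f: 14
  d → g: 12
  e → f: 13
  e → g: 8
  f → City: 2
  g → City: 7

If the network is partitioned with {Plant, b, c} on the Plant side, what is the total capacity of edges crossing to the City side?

32

Edges leaving {Plant, b, c}: Plant→a (6), b→d (12), c→e (14).
Cut capacity = 6 + 12 + 14 = 32.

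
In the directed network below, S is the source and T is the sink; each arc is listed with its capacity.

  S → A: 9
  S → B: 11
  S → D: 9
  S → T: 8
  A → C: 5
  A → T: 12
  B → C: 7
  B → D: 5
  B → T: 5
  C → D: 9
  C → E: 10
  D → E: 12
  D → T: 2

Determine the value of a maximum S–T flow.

24

Augment S→T: bottleneck 8, flow now 8.
Augment S→A→T: bottleneck 9, flow now 17.
Augment S→B→T: bottleneck 5, flow now 22.
Augment S→D→T: bottleneck 2, flow now 24.
No augmenting path remains; maximum flow = 24.
In the residual graph, reachable from S: {S, B, C, D, E}.
Min-cut edges: S→A (9), S→T (8), B→T (5), D→T (2); capacity 9 + 8 + 5 + 2 = 24.
This cut is saturated, so no flow can exceed 24.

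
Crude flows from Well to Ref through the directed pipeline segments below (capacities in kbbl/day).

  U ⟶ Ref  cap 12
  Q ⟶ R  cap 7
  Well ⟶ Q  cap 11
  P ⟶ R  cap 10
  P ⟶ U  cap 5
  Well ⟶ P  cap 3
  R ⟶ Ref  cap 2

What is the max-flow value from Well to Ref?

5

Augment Well→P→R→Ref: bottleneck 2, flow now 2.
Augment Well→P→U→Ref: bottleneck 1, flow now 3.
Augment Well→Q→R→P→U→Ref: bottleneck 2, flow now 5. (uses reverse residual edge)
No augmenting path remains; maximum flow = 5.
In the residual graph, reachable from Well: {Well, Q, R}.
Min-cut edges: Well→P (3), R→Ref (2); capacity 3 + 2 = 5.
This cut is saturated, so no flow can exceed 5.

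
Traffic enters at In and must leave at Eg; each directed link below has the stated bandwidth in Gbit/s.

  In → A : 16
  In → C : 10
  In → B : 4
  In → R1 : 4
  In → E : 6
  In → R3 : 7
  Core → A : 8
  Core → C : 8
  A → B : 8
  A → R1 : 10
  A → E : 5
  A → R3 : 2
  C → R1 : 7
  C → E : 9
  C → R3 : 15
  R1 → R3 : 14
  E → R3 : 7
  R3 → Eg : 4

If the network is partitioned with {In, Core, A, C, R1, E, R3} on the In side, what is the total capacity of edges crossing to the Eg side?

16

Edges leaving {In, Core, A, C, R1, E, R3}: In→B (4), A→B (8), R3→Eg (4).
Cut capacity = 4 + 8 + 4 = 16.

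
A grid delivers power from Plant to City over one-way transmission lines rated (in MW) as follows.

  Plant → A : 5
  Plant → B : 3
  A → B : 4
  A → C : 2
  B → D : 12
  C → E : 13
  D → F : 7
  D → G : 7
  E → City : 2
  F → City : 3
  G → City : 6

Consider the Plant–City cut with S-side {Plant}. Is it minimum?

Yes — it is a minimum cut (capacity 8).

Given cut capacity: 5 + 3 = 8.
Augment Plant→A→C→E→City: bottleneck 2, flow now 2.
Augment Plant→B→D→F→City: bottleneck 3, flow now 5.
Augment Plant→A→B→D→G→City: bottleneck 3, flow now 8.
No augmenting path remains; maximum flow = 8.
Cut capacity 8 equals the max flow, so it is a minimum cut.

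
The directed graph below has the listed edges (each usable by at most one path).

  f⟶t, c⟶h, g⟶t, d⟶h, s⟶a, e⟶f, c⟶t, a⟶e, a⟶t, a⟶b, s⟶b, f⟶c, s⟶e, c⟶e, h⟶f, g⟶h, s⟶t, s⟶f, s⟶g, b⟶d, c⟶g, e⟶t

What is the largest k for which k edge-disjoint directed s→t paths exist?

Assign every edge capacity 1; by Menger, the answer equals the max flow.
Path s→t (+1); total 1.
Path s→a→t (+1); total 2.
Path s→e→t (+1); total 3.
Path s→f→t (+1); total 4.
Path s→g→t (+1); total 5.
Path s→b→d→h→f→c→t (+1); total 6.
No residual s→t path; max flow = 6.
Certifying cut of size 6: {s→a, s→b, s→e, s→f, s→g, s→t}.

6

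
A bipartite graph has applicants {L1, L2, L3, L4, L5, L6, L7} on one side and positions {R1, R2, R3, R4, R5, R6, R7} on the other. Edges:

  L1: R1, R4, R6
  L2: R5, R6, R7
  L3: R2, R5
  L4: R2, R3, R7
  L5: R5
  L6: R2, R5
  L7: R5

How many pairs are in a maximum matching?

Unit-capacity flow: source→left, listed edges, right→sink; max matching = max flow.
Augmenting path L1→R1 (+1); matched 1.
Augmenting path L2→R5 (+1); matched 2.
Augmenting path L3→R2 (+1); matched 3.
Augmenting path L4→R3 (+1); matched 4.
Augmenting path L5→R5→L2→R6 (+1); matched 5.
No augmenting path remains; maximum matching = 5.
König certificate: {L1, L2, L4, R2, R5} is a vertex cover of size 5 (every listed pair touches it), so no matching can be larger.

5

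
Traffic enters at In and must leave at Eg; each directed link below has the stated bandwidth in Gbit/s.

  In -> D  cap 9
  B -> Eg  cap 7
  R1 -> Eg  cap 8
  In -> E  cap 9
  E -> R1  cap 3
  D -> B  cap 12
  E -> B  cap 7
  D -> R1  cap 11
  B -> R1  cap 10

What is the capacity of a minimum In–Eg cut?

Augment In→E→B→Eg: bottleneck 7, flow now 7.
Augment In→E→R1→Eg: bottleneck 2, flow now 9.
Augment In→D→R1→Eg: bottleneck 6, flow now 15.
No augmenting path remains; maximum flow = 15.
By max-flow min-cut, the minimum cut capacity equals the max flow.
In the residual graph, reachable from In: {In, E, D, B, R1}.
Min-cut edges: B→Eg (7), R1→Eg (8); capacity 7 + 8 = 15.

15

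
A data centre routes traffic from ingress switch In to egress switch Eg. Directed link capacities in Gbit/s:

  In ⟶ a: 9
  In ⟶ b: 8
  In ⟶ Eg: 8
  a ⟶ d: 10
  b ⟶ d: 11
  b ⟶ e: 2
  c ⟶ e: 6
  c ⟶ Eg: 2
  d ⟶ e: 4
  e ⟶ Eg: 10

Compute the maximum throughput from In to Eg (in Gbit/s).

14

Augment In→Eg: bottleneck 8, flow now 8.
Augment In→b→e→Eg: bottleneck 2, flow now 10.
Augment In→a→d→e→Eg: bottleneck 4, flow now 14.
No augmenting path remains; maximum flow = 14.
In the residual graph, reachable from In: {In, a, b, d}.
Min-cut edges: In→Eg (8), b→e (2), d→e (4); capacity 8 + 2 + 4 = 14.
This cut is saturated, so no flow can exceed 14.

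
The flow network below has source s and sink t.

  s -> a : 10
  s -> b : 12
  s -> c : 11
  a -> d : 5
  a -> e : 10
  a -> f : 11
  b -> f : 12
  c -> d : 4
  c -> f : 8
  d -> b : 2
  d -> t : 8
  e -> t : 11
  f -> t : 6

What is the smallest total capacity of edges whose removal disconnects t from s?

Augment s→a→d→t: bottleneck 5, flow now 5.
Augment s→a→e→t: bottleneck 5, flow now 10.
Augment s→b→f→t: bottleneck 6, flow now 16.
Augment s→c→d→t: bottleneck 3, flow now 19.
Augment s→c→d→a→e→t: bottleneck 1, flow now 20. (uses reverse residual edge)
No augmenting path remains; maximum flow = 20.
By max-flow min-cut, the minimum cut capacity equals the max flow.
In the residual graph, reachable from s: {s, b, c, f}.
Min-cut edges: s→a (10), c→d (4), f→t (6); capacity 10 + 4 + 6 = 20.

20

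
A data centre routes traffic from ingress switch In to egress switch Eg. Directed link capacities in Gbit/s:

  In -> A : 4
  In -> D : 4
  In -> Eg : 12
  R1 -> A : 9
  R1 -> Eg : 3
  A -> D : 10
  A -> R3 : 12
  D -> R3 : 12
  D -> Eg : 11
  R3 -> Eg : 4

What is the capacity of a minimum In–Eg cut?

20

Augment In→Eg: bottleneck 12, flow now 12.
Augment In→D→Eg: bottleneck 4, flow now 16.
Augment In→A→D→Eg: bottleneck 4, flow now 20.
No augmenting path remains; maximum flow = 20.
By max-flow min-cut, the minimum cut capacity equals the max flow.
In the residual graph, reachable from In: {In}.
Min-cut edges: In→A (4), In→D (4), In→Eg (12); capacity 4 + 4 + 12 = 20.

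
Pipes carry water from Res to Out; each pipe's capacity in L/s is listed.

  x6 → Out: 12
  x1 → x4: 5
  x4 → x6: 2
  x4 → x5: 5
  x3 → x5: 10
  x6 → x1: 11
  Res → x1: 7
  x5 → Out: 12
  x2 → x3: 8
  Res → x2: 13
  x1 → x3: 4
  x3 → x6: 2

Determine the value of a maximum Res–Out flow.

Augment Res→x1→x3→x5→Out: bottleneck 4, flow now 4.
Augment Res→x1→x4→x5→Out: bottleneck 3, flow now 7.
Augment Res→x2→x3→x5→Out: bottleneck 5, flow now 12.
Augment Res→x2→x3→x6→Out: bottleneck 2, flow now 14.
Augment Res→x2→x3→x1→x4→x6→Out: bottleneck 1, flow now 15. (uses reverse residual edge)
No augmenting path remains; maximum flow = 15.
In the residual graph, reachable from Res: {Res, x2}.
Min-cut edges: Res→x1 (7), x2→x3 (8); capacity 7 + 8 = 15.
This cut is saturated, so no flow can exceed 15.

15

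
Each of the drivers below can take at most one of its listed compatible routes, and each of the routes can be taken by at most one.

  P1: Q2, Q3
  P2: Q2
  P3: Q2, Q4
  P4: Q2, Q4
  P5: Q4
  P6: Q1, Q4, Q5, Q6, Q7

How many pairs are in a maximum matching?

4

Unit-capacity flow: source→left, listed edges, right→sink; max matching = max flow.
Augmenting path P1→Q2 (+1); matched 1.
Augmenting path P3→Q4 (+1); matched 2.
Augmenting path P6→Q1 (+1); matched 3.
Augmenting path P2→Q2→P1→Q3 (+1); matched 4.
No augmenting path remains; maximum matching = 4.
König certificate: {P1, P6, Q2, Q4} is a vertex cover of size 4 (every listed pair touches it), so no matching can be larger.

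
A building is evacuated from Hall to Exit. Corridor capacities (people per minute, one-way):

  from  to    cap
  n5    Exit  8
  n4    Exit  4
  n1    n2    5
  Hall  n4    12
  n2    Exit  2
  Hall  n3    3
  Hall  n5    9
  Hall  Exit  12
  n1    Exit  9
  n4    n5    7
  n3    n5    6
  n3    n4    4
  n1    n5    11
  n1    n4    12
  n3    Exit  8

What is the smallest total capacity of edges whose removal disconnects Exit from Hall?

Augment Hall→Exit: bottleneck 12, flow now 12.
Augment Hall→n3→Exit: bottleneck 3, flow now 15.
Augment Hall→n4→Exit: bottleneck 4, flow now 19.
Augment Hall→n5→Exit: bottleneck 8, flow now 27.
No augmenting path remains; maximum flow = 27.
By max-flow min-cut, the minimum cut capacity equals the max flow.
In the residual graph, reachable from Hall: {Hall, n4, n5}.
Min-cut edges: Hall→n3 (3), Hall→Exit (12), n4→Exit (4), n5→Exit (8); capacity 3 + 12 + 4 + 8 = 27.

27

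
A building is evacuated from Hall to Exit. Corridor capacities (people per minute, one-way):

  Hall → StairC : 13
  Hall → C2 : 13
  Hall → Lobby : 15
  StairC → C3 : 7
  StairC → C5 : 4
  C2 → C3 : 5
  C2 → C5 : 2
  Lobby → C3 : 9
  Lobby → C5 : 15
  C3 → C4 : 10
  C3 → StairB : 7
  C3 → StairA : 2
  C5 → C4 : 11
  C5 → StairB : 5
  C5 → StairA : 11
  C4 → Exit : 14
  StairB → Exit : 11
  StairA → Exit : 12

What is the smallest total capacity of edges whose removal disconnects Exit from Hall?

33

Augment Hall→StairC→C3→C4→Exit: bottleneck 7, flow now 7.
Augment Hall→StairC→C5→C4→Exit: bottleneck 4, flow now 11.
Augment Hall→C2→C3→C4→Exit: bottleneck 3, flow now 14.
Augment Hall→C2→C3→StairB→Exit: bottleneck 2, flow now 16.
Augment Hall→C2→C5→StairB→Exit: bottleneck 2, flow now 18.
Augment Hall→Lobby→C3→StairB→Exit: bottleneck 5, flow now 23.
Augment Hall→Lobby→C3→StairA→Exit: bottleneck 2, flow now 25.
Augment Hall→Lobby→C5→StairB→Exit: bottleneck 2, flow now 27.
Augment Hall→Lobby→C5→StairA→Exit: bottleneck 6, flow now 33.
No augmenting path remains; maximum flow = 33.
By max-flow min-cut, the minimum cut capacity equals the max flow.
In the residual graph, reachable from Hall: {Hall, StairC, C2}.
Min-cut edges: Hall→Lobby (15), StairC→C3 (7), StairC→C5 (4), C2→C3 (5), C2→C5 (2); capacity 15 + 7 + 4 + 5 + 2 = 33.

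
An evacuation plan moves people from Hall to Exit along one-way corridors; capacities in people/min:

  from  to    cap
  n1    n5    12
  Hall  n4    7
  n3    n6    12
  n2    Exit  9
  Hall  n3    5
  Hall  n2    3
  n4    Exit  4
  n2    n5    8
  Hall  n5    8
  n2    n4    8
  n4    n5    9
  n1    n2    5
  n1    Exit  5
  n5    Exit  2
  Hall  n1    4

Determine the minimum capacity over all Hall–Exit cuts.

13

Augment Hall→n1→Exit: bottleneck 4, flow now 4.
Augment Hall→n2→Exit: bottleneck 3, flow now 7.
Augment Hall→n4→Exit: bottleneck 4, flow now 11.
Augment Hall→n5→Exit: bottleneck 2, flow now 13.
No augmenting path remains; maximum flow = 13.
By max-flow min-cut, the minimum cut capacity equals the max flow.
In the residual graph, reachable from Hall: {Hall, n3, n4, n5, n6}.
Min-cut edges: Hall→n1 (4), Hall→n2 (3), n4→Exit (4), n5→Exit (2); capacity 4 + 3 + 4 + 2 = 13.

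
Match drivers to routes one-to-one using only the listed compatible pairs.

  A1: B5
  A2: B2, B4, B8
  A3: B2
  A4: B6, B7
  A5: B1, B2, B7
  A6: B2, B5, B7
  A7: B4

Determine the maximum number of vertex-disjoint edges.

Unit-capacity flow: source→left, listed edges, right→sink; max matching = max flow.
Augmenting path A1→B5 (+1); matched 1.
Augmenting path A2→B2 (+1); matched 2.
Augmenting path A4→B6 (+1); matched 3.
Augmenting path A5→B1 (+1); matched 4.
Augmenting path A6→B7 (+1); matched 5.
Augmenting path A7→B4 (+1); matched 6.
Augmenting path A3→B2→A2→B8 (+1); matched 7.
No augmenting path remains; maximum matching = 7.
König certificate: {A1, A2, A3, A4, A5, A6, A7} is a vertex cover of size 7 (every listed pair touches it), so no matching can be larger.

7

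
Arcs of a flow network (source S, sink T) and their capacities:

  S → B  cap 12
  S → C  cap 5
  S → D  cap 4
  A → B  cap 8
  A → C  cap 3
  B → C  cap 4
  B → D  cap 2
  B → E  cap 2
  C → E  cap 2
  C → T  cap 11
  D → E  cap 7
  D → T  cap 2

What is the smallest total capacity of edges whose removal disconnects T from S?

11

Augment S→C→T: bottleneck 5, flow now 5.
Augment S→D→T: bottleneck 2, flow now 7.
Augment S→B→C→T: bottleneck 4, flow now 11.
No augmenting path remains; maximum flow = 11.
By max-flow min-cut, the minimum cut capacity equals the max flow.
In the residual graph, reachable from S: {S, B, D, E}.
Min-cut edges: S→C (5), B→C (4), D→T (2); capacity 5 + 4 + 2 = 11.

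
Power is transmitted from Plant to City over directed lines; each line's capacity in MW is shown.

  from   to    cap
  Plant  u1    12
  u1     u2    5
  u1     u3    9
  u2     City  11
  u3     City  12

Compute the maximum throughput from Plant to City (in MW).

Augment Plant→u1→u2→City: bottleneck 5, flow now 5.
Augment Plant→u1→u3→City: bottleneck 7, flow now 12.
No augmenting path remains; maximum flow = 12.
In the residual graph, reachable from Plant: {Plant}.
Min-cut edges: Plant→u1 (12); capacity 12 = 12.
This cut is saturated, so no flow can exceed 12.

12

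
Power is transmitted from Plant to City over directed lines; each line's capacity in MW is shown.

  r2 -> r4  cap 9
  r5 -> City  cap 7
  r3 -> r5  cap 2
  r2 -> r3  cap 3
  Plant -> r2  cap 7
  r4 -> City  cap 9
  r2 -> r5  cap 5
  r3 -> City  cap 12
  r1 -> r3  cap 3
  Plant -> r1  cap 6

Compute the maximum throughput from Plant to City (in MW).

10

Augment Plant→r1→r3→City: bottleneck 3, flow now 3.
Augment Plant→r2→r3→City: bottleneck 3, flow now 6.
Augment Plant→r2→r4→City: bottleneck 4, flow now 10.
No augmenting path remains; maximum flow = 10.
In the residual graph, reachable from Plant: {Plant, r1}.
Min-cut edges: Plant→r2 (7), r1→r3 (3); capacity 7 + 3 = 10.
This cut is saturated, so no flow can exceed 10.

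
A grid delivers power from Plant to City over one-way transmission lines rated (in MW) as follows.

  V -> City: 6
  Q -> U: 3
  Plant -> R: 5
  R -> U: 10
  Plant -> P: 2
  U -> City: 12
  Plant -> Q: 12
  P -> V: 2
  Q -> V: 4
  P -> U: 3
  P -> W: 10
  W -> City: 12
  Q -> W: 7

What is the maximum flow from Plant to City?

Augment Plant→P→U→City: bottleneck 2, flow now 2.
Augment Plant→Q→U→City: bottleneck 3, flow now 5.
Augment Plant→Q→V→City: bottleneck 4, flow now 9.
Augment Plant→Q→W→City: bottleneck 5, flow now 14.
Augment Plant→R→U→City: bottleneck 5, flow now 19.
No augmenting path remains; maximum flow = 19.
In the residual graph, reachable from Plant: {Plant}.
Min-cut edges: Plant→P (2), Plant→Q (12), Plant→R (5); capacity 2 + 12 + 5 = 19.
This cut is saturated, so no flow can exceed 19.

19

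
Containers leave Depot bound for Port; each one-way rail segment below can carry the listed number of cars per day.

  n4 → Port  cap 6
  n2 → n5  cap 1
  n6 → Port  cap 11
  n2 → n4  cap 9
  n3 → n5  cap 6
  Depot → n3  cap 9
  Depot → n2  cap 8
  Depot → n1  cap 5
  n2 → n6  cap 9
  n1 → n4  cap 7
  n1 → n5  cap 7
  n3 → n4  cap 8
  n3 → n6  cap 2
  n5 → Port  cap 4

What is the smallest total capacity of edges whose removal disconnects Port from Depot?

20

Augment Depot→n1→n4→Port: bottleneck 5, flow now 5.
Augment Depot→n2→n4→Port: bottleneck 1, flow now 6.
Augment Depot→n2→n5→Port: bottleneck 1, flow now 7.
Augment Depot→n2→n6→Port: bottleneck 6, flow now 13.
Augment Depot→n3→n5→Port: bottleneck 3, flow now 16.
Augment Depot→n3→n6→Port: bottleneck 2, flow now 18.
Augment Depot→n3→n4→n2→n6→Port: bottleneck 1, flow now 19. (uses reverse residual edge)
Augment Depot→n3→n5→n2→n6→Port: bottleneck 1, flow now 20. (uses reverse residual edge)
No augmenting path remains; maximum flow = 20.
By max-flow min-cut, the minimum cut capacity equals the max flow.
In the residual graph, reachable from Depot: {Depot, n1, n3, n4, n5}.
Min-cut edges: Depot→n2 (8), n3→n6 (2), n4→Port (6), n5→Port (4); capacity 8 + 2 + 6 + 4 = 20.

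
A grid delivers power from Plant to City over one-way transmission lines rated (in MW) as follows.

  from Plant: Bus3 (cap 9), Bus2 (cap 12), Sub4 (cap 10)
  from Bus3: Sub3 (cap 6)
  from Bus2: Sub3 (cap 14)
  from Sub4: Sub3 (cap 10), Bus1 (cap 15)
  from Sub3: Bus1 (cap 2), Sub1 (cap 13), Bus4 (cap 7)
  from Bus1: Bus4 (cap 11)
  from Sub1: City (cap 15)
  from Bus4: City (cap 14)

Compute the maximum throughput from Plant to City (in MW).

27

Augment Plant→Bus3→Sub3→Sub1→City: bottleneck 6, flow now 6.
Augment Plant→Bus2→Sub3→Sub1→City: bottleneck 7, flow now 13.
Augment Plant→Bus2→Sub3→Bus4→City: bottleneck 5, flow now 18.
Augment Plant→Sub4→Sub3→Bus4→City: bottleneck 2, flow now 20.
Augment Plant→Sub4→Bus1→Bus4→City: bottleneck 7, flow now 27.
No augmenting path remains; maximum flow = 27.
In the residual graph, reachable from Plant: {Plant, Bus3, Bus2, Sub4, Sub3, Bus1, Bus4}.
Min-cut edges: Sub3→Sub1 (13), Bus4→City (14); capacity 13 + 14 = 27.
This cut is saturated, so no flow can exceed 27.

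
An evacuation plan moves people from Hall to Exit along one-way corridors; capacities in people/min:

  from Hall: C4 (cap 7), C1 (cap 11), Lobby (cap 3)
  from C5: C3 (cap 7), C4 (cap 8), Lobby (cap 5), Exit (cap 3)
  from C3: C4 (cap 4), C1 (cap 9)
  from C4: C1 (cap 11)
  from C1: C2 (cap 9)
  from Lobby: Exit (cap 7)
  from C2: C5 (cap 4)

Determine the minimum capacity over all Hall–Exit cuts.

Augment Hall→Lobby→Exit: bottleneck 3, flow now 3.
Augment Hall→C1→C2→C5→Exit: bottleneck 3, flow now 6.
Augment Hall→C1→C2→C5→Lobby→Exit: bottleneck 1, flow now 7.
No augmenting path remains; maximum flow = 7.
By max-flow min-cut, the minimum cut capacity equals the max flow.
In the residual graph, reachable from Hall: {Hall, C4, C1, C2}.
Min-cut edges: Hall→Lobby (3), C2→C5 (4); capacity 3 + 4 = 7.

7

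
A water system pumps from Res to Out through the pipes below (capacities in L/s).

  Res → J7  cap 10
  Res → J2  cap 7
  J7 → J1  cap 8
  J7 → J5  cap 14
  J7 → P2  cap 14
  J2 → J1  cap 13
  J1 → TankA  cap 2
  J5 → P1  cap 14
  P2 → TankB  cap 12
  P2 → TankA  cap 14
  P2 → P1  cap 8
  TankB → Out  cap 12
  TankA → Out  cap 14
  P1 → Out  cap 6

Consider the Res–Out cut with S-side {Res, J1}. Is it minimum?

Given cut capacity: 10 + 7 + 2 = 19.
Augment Res→J7→J1→TankA→Out: bottleneck 2, flow now 2.
Augment Res→J7→J5→P1→Out: bottleneck 6, flow now 8.
Augment Res→J7→P2→TankB→Out: bottleneck 2, flow now 10.
Augment Res→J2→J1→J7→P2→TankB→Out: bottleneck 2, flow now 12. (uses reverse residual edge)
No augmenting path remains; maximum flow = 12.
In the residual graph, reachable from Res: {Res, J2, J1}.
Min-cut edges: Res→J7 (10), J1→TankA (2); capacity 10 + 2 = 12.
Cut capacity 19 exceeds the max flow 12, so it is not minimum.

No — its capacity is 19, but the minimum cut has capacity 12.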